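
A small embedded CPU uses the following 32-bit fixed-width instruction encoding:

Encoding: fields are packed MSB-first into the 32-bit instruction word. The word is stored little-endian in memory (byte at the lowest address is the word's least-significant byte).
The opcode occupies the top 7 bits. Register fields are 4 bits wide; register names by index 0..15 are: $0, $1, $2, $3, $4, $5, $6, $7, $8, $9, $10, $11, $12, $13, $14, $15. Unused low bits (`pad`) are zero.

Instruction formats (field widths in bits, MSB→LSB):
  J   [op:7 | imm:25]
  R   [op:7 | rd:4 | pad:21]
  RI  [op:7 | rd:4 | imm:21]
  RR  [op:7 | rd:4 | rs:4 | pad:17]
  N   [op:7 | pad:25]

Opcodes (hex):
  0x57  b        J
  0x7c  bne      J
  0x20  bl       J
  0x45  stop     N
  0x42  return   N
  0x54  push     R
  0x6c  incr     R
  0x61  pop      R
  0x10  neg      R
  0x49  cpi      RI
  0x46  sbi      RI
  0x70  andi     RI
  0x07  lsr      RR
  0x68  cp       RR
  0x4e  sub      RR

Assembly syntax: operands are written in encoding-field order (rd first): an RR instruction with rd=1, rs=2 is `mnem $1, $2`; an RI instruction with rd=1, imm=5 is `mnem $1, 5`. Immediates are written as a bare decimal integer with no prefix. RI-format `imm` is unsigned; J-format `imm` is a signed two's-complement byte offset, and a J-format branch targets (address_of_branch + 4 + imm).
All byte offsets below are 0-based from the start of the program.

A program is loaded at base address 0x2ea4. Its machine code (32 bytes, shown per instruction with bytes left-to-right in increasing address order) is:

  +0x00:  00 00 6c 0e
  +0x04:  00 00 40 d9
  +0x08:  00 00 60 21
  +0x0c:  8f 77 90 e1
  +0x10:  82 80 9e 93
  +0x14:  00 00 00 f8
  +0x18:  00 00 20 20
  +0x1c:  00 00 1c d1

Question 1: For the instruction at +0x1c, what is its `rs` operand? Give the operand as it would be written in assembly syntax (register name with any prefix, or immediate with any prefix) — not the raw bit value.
$14

[1c] 00 00 1c d1 → 0xd11c0000
  op=0xd11c0000>>25=0x68 ⇒ cp (RR)
  [24:21] rd=8 = $8
  [20:17] rs=14 = $14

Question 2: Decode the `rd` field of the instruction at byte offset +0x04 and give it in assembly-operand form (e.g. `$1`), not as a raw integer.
[04] 00 00 40 d9 → 0xd9400000
  opcode bits[31:25]=0x6c: incr/R
  [24:21] rd=10 = $10

$10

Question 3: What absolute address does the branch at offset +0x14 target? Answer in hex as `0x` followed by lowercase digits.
0x2ebc

@+14  little-endian(00 00 00 f8) = 0xf8000000
  opcode bits[31:25]=0x7c: bne/J
  [24:0] imm=0 = 0
  target = base 0x2ea4 + off 0x14 + 4 + imm 0 = 0x2ebc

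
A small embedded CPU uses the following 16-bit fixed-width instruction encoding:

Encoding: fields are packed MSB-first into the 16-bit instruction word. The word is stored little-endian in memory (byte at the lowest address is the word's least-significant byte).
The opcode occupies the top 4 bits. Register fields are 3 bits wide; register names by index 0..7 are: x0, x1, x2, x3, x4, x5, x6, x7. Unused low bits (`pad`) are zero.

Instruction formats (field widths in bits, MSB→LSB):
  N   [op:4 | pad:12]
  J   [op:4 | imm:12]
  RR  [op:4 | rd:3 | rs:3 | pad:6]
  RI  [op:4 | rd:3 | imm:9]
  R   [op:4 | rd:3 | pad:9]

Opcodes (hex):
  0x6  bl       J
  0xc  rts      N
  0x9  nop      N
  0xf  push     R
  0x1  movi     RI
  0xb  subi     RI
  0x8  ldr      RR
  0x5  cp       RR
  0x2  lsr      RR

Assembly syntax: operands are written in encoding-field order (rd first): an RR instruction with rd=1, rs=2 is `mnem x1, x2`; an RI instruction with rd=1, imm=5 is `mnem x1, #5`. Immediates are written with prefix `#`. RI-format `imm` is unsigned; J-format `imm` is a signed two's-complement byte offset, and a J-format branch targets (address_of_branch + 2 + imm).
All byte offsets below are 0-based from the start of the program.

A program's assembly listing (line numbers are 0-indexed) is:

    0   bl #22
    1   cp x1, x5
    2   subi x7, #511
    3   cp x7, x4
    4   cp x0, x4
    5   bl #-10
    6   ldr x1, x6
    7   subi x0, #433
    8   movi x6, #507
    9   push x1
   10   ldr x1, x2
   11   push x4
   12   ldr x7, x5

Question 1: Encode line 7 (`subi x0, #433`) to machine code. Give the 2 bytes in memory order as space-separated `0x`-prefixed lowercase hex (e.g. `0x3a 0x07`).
0xb1 0xb1

7. subi fields op=0xb:4|rd=0:3|imm=433:9 → word b1b1h → b1 b1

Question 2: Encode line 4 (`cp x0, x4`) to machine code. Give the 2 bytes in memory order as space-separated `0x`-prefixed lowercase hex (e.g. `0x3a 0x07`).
L4: cp op=0x5:4|rd=0:3|rs=4:3|pad=0:6 ⇒ 0x5100 ⇒ little 00 51

0x00 0x51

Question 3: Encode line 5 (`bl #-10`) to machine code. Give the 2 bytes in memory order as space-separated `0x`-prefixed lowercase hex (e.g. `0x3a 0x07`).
line 5 (bl): pack op=0x6:4|imm=-10:12 = 0x6ff6; little→ f6 6f

0xf6 0x6f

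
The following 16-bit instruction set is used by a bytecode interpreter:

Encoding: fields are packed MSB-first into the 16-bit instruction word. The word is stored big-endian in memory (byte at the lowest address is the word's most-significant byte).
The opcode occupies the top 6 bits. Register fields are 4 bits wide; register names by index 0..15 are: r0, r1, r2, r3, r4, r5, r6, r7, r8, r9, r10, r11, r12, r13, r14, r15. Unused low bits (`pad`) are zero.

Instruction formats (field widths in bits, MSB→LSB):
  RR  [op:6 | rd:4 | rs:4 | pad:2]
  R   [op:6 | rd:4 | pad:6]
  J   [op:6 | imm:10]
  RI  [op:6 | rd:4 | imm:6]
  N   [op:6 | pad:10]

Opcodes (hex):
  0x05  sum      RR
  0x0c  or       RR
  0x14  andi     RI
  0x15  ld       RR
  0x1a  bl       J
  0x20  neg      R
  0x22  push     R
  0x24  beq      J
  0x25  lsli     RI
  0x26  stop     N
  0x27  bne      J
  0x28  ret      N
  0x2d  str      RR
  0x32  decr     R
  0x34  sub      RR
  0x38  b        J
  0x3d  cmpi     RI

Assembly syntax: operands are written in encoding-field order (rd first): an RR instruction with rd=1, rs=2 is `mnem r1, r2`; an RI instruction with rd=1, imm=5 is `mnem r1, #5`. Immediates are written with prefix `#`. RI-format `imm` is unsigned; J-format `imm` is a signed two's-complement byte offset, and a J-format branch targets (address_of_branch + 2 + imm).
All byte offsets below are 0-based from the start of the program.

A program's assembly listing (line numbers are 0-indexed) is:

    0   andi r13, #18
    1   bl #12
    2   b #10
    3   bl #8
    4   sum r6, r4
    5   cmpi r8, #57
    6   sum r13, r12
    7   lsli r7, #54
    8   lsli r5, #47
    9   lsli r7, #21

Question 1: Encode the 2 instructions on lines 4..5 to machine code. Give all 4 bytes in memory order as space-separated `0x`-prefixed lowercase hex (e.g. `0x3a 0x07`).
4. sum fields op=0x5:6|rd=6:4|rs=4:4|pad=0:2 → word 1590h → 15 90
5. cmpi fields op=0x3d:6|rd=8:4|imm=57:6 → word f639h → f6 39

0x15 0x90 0xf6 0x39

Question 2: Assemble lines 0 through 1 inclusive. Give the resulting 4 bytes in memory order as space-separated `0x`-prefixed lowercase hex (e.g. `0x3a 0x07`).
line 0 (andi): pack op=0x14:6|rd=13:4|imm=18:6 = 0x5352; big→ 53 52
line 1 (bl): pack op=0x1a:6|imm=12:10 = 0x680c; big→ 68 0c

0x53 0x52 0x68 0x0c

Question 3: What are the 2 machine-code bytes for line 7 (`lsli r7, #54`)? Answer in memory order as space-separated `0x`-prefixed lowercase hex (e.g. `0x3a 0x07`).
0x95 0xf6

L7: lsli op=0x25:6|rd=7:4|imm=54:6 ⇒ 0x95f6 ⇒ big 95 f6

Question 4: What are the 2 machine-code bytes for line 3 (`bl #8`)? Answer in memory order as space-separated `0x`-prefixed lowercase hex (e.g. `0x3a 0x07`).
L3: bl op=0x1a:6|imm=8:10 ⇒ 0x6808 ⇒ big 68 08

0x68 0x08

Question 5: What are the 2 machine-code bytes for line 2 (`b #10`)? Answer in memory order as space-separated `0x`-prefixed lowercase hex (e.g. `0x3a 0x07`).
0xe0 0x0a

line 2 (b): pack op=0x38:6|imm=10:10 = 0xe00a; big→ e0 0a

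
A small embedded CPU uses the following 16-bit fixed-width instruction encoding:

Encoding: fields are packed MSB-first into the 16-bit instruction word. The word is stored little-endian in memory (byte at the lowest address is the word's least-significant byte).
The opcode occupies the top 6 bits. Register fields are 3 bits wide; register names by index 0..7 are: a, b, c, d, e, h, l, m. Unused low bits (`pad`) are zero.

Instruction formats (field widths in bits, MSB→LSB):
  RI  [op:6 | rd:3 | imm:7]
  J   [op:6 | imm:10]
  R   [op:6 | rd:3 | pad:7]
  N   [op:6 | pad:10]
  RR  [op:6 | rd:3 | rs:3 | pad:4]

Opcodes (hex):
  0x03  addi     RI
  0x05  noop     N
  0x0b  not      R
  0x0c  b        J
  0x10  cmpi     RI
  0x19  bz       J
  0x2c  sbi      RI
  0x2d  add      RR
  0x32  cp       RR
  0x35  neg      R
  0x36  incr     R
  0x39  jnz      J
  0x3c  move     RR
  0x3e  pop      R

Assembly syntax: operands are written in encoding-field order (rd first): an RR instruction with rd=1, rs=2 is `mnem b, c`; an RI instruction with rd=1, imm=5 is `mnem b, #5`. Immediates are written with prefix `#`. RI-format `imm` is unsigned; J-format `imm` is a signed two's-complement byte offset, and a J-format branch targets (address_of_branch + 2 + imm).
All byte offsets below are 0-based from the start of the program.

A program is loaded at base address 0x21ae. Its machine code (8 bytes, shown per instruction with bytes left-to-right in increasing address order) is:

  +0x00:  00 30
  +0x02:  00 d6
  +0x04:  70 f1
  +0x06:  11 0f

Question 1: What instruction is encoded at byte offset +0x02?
off 0x02: read 00 d6 as little → 0xd600
  op=0xd600>>10=0x35 ⇒ neg (R)
  rd@[9:7]=0x4 ⇒ e

neg e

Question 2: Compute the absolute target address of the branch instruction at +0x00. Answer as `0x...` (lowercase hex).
off 0x00: read 00 30 as little → 0x3000
  op=0x3000>>10=0xc ⇒ b (J)
  imm: (w>>0)&0x3ff=0x0 → #0
  target = base 0x21ae + off 0x00 + 2 + imm 0 = 0x21b0

0x21b0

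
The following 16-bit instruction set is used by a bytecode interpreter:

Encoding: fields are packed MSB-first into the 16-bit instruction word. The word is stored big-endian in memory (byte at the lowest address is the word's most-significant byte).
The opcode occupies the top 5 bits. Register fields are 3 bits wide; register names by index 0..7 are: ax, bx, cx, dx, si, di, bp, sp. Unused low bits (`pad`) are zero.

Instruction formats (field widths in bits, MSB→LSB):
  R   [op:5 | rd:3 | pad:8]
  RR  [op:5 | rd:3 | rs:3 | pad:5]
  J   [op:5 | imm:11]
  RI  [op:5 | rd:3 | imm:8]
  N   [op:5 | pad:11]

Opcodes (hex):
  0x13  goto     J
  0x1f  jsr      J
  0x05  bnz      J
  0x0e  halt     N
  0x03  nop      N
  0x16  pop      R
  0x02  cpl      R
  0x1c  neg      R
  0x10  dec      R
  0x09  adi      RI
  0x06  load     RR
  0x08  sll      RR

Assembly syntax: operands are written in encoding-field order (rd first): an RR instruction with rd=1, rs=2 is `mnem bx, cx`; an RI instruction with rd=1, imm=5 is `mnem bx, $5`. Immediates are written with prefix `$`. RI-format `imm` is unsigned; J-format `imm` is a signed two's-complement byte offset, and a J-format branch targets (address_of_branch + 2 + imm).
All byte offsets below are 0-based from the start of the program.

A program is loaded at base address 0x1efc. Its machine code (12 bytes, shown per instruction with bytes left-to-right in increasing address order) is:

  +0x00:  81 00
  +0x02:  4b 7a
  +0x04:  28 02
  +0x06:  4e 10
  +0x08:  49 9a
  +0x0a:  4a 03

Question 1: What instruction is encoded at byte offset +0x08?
@+08  big-endian(49 9a) = 0x499a
  op=0x499a>>11=0x9 ⇒ adi (RI)
  [10:8] rd=1 = bx
  [7:0] imm=154 = $154

adi bx, $154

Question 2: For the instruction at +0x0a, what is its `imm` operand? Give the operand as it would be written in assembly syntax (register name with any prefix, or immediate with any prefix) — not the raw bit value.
+0x0a: 4a 03 ⇒ word 0x4a03 (big)
  opcode bits[15:11]=0x9: adi/RI
  rd@[10:8]=0x2 ⇒ cx
  imm@[7:0]=0x3 ⇒ $3

$3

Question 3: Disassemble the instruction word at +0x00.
dec bx

[00] 81 00 → 0x8100
  top 5b → 0x10 → dec [R]
  [10:8] rd=1 = bx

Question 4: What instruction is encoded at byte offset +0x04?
[04] 28 02 → 0x2802
  op=0x2802>>11=0x5 ⇒ bnz (J)
  imm@[10:0]=0x2 ⇒ $2

bnz $2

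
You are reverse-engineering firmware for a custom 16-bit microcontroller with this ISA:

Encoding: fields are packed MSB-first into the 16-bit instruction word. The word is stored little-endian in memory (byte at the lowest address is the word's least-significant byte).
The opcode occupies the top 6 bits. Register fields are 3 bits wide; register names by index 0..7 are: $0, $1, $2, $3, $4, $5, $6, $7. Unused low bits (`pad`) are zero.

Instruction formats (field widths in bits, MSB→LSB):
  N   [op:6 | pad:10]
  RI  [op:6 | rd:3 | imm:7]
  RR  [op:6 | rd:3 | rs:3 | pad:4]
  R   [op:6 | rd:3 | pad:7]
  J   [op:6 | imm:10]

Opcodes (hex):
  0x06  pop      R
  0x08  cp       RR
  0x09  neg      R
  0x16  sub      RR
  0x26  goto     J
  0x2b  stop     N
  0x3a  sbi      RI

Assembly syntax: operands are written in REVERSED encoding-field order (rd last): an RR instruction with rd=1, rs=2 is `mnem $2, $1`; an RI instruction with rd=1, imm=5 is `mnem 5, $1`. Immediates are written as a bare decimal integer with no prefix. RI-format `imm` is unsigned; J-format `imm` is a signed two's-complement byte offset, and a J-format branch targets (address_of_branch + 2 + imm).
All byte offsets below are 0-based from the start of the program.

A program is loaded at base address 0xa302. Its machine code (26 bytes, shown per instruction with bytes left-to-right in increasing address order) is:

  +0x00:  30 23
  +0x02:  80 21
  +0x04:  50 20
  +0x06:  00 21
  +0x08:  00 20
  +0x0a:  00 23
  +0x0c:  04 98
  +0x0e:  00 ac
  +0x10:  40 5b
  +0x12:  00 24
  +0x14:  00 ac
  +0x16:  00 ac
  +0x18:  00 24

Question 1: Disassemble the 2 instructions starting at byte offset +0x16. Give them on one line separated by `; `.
[16] 00 ac → 0xac00
  top 6b → 0x2b → stop [N]
[18] 00 24 → 0x2400
  top 6b → 0x9 → neg [R]
  rd@[9:7]=0x0 ⇒ $0

stop; neg $0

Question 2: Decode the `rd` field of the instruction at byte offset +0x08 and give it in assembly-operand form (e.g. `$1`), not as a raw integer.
$0

+0x08: 00 20 ⇒ word 0x2000 (little)
  top 6b → 0x8 → cp [RR]
  [9:7] rd=0 = $0
  [6:4] rs=0 = $0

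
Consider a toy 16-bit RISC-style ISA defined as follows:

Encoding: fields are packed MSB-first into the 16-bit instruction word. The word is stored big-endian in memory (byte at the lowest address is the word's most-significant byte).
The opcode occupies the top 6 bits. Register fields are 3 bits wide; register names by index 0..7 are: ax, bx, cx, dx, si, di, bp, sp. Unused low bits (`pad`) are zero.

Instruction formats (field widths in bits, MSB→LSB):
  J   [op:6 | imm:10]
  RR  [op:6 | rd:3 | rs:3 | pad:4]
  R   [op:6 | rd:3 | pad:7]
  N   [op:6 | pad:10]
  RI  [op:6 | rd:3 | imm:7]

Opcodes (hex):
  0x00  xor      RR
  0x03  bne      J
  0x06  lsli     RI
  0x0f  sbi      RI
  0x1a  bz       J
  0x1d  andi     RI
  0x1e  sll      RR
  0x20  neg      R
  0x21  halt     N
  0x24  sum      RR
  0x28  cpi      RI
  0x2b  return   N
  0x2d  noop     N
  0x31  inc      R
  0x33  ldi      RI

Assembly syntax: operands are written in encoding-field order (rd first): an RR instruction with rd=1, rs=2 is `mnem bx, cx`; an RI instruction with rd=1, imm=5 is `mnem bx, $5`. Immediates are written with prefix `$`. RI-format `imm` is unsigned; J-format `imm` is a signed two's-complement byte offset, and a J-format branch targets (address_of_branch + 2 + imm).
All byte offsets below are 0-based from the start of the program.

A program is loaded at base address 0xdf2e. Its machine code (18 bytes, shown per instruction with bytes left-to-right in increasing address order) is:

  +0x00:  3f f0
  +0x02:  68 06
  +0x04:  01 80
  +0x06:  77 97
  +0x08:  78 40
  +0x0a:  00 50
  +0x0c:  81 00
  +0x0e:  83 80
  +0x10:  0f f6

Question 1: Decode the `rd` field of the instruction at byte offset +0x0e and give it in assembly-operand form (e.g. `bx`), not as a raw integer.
[0e] 83 80 → 0x8380
  op=0x8380>>10=0x20 ⇒ neg (R)
  [9:7] rd=7 = sp

sp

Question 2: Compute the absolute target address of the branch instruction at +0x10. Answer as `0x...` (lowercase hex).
[10] 0f f6 → 0x0ff6
  opcode bits[15:10]=0x3: bne/J
  [9:0] imm=1014 (s10→-10) = $-10
  target = base 0xdf2e + off 0x10 + 2 + imm -10 = 0xdf36

0xdf36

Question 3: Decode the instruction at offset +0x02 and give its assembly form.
bz $6

[02] 68 06 → 0x6806
  opcode bits[15:10]=0x1a: bz/J
  [9:0] imm=6 = $6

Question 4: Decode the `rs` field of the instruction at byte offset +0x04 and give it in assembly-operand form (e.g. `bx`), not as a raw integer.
ax

+0x04: 01 80 ⇒ word 0x0180 (big)
  op=0x0180>>10=0x0 ⇒ xor (RR)
  rd@[9:7]=0x3 ⇒ dx
  rs@[6:4]=0x0 ⇒ ax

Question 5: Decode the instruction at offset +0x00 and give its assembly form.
[00] 3f f0 → 0x3ff0
  opcode bits[15:10]=0xf: sbi/RI
  [9:7] rd=7 = sp
  [6:0] imm=112 = $112

sbi sp, $112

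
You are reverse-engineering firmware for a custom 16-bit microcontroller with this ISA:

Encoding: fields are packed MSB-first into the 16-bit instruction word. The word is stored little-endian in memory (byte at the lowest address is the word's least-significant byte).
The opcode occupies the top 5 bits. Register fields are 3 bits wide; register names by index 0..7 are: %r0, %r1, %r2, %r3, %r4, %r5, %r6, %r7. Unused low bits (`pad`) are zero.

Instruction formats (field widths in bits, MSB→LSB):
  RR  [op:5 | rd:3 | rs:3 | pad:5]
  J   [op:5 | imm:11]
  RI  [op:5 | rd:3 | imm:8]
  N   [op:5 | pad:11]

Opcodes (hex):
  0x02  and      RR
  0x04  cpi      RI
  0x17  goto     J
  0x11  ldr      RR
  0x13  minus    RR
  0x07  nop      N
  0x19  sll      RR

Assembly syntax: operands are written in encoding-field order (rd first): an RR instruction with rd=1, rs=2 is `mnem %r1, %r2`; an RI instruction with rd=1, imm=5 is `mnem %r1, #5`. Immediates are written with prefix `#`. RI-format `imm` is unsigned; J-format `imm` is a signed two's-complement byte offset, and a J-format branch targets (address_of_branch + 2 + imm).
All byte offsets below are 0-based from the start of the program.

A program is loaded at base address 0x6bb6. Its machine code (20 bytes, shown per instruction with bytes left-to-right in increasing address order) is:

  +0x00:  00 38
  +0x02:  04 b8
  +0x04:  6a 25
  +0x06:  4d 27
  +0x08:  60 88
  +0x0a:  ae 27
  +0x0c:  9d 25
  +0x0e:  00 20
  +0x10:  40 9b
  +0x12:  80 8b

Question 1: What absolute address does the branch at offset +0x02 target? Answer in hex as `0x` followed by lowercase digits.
0x6bbe

[02] 04 b8 → 0xb804
  op=0xb804>>11=0x17 ⇒ goto (J)
  imm@[10:0]=0x4 ⇒ #4
  target = base 0x6bb6 + off 0x02 + 2 + imm 4 = 0x6bbe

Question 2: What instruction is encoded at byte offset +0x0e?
cpi %r0, #0

off 0x0e: read 00 20 as little → 0x2000
  op=0x2000>>11=0x4 ⇒ cpi (RI)
  rd@[10:8]=0x0 ⇒ %r0
  imm@[7:0]=0x0 ⇒ #0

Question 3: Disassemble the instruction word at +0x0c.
+0x0c: 9d 25 ⇒ word 0x259d (little)
  op=0x259d>>11=0x4 ⇒ cpi (RI)
  rd: (w>>8)&0x7=0x5 → %r5
  imm: (w>>0)&0xff=0x9d → #157

cpi %r5, #157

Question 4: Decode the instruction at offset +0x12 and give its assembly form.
ldr %r3, %r4

off 0x12: read 80 8b as little → 0x8b80
  op=0x8b80>>11=0x11 ⇒ ldr (RR)
  [10:8] rd=3 = %r3
  [7:5] rs=4 = %r4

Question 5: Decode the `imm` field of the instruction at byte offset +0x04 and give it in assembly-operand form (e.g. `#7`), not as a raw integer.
@+04  little-endian(6a 25) = 0x256a
  opcode bits[15:11]=0x4: cpi/RI
  rd@[10:8]=0x5 ⇒ %r5
  imm@[7:0]=0x6a ⇒ #106

#106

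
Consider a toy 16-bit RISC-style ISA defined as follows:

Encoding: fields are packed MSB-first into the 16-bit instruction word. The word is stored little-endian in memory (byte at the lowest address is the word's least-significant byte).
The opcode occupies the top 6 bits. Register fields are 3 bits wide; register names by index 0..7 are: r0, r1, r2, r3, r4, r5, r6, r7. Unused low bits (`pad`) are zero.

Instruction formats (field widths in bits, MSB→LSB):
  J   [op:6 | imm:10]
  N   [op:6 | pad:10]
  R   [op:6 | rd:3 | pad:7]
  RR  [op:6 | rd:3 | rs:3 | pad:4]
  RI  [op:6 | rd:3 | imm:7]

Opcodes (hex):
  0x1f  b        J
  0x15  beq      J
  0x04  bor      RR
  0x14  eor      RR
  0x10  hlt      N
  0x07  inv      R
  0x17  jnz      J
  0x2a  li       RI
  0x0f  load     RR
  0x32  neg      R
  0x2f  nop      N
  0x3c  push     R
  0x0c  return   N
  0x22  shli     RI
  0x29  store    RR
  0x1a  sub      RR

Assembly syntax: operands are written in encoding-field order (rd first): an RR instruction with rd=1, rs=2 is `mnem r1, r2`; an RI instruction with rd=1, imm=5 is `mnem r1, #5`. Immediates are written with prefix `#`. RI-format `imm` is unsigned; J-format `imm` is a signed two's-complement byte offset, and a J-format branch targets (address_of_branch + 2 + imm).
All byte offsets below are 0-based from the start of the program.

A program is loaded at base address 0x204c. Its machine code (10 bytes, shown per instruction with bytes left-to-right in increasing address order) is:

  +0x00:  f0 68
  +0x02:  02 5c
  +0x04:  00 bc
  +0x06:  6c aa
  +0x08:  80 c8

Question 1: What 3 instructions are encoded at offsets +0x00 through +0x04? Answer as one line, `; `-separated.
sub r1, r7; jnz #2; nop

+0x00: f0 68 ⇒ word 0x68f0 (little)
  top 6b → 0x1a → sub [RR]
  [9:7] rd=1 = r1
  [6:4] rs=7 = r7
+0x02: 02 5c ⇒ word 0x5c02 (little)
  top 6b → 0x17 → jnz [J]
  [9:0] imm=2 = #2
+0x04: 00 bc ⇒ word 0xbc00 (little)
  top 6b → 0x2f → nop [N]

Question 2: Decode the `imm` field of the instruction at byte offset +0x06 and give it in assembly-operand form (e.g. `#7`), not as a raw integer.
#108

[06] 6c aa → 0xaa6c
  opcode bits[15:10]=0x2a: li/RI
  rd@[9:7]=0x4 ⇒ r4
  imm@[6:0]=0x6c ⇒ #108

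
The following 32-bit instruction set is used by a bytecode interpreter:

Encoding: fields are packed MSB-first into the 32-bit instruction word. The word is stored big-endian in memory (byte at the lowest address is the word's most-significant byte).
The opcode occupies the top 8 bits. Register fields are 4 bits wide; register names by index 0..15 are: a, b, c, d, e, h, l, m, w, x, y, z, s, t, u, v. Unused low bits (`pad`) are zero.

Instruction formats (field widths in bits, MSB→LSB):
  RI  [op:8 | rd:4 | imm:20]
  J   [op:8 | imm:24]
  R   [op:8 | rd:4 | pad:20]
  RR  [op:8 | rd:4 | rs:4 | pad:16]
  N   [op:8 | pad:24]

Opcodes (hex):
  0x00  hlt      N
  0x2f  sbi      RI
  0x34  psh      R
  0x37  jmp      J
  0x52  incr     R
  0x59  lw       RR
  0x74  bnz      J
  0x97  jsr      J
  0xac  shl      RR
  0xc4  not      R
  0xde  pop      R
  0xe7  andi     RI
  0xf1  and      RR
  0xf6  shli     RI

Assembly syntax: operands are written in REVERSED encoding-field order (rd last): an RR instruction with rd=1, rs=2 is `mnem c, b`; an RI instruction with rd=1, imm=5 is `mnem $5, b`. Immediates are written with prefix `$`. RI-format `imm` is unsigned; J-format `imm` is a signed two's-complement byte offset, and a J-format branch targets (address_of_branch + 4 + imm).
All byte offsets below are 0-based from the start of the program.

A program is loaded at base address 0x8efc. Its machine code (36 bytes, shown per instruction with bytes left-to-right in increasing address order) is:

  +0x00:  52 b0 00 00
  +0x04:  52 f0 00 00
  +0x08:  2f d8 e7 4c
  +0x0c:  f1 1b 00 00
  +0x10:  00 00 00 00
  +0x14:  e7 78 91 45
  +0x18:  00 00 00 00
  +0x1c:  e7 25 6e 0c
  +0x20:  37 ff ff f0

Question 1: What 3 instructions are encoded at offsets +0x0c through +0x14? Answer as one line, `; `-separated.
off 0x0c: read f1 1b 00 00 as big → 0xf11b0000
  op=0xf11b0000>>24=0xf1 ⇒ and (RR)
  rd@[23:20]=0x1 ⇒ b
  rs@[19:16]=0xb ⇒ z
off 0x10: read 00 00 00 00 as big → 0x00000000
  op=0x00000000>>24=0x0 ⇒ hlt (N)
off 0x14: read e7 78 91 45 as big → 0xe7789145
  op=0xe7789145>>24=0xe7 ⇒ andi (RI)
  rd@[23:20]=0x7 ⇒ m
  imm@[19:0]=0x89145 ⇒ $561477

and z, b; hlt; andi $561477, m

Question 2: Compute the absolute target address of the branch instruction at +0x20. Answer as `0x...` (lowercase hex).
@+20  big-endian(37 ff ff f0) = 0x37fffff0
  opcode bits[31:24]=0x37: jmp/J
  [23:0] imm=16777200 (s24→-16) = $-16
  target = base 0x8efc + off 0x20 + 4 + imm -16 = 0x8f10

0x8f10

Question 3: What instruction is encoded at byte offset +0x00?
+0x00: 52 b0 00 00 ⇒ word 0x52b00000 (big)
  opcode bits[31:24]=0x52: incr/R
  [23:20] rd=11 = z

incr z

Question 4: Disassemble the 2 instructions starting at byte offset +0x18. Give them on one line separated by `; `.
hlt; andi $355852, c

[18] 00 00 00 00 → 0x00000000
  op=0x00000000>>24=0x0 ⇒ hlt (N)
[1c] e7 25 6e 0c → 0xe7256e0c
  op=0xe7256e0c>>24=0xe7 ⇒ andi (RI)
  rd@[23:20]=0x2 ⇒ c
  imm@[19:0]=0x56e0c ⇒ $355852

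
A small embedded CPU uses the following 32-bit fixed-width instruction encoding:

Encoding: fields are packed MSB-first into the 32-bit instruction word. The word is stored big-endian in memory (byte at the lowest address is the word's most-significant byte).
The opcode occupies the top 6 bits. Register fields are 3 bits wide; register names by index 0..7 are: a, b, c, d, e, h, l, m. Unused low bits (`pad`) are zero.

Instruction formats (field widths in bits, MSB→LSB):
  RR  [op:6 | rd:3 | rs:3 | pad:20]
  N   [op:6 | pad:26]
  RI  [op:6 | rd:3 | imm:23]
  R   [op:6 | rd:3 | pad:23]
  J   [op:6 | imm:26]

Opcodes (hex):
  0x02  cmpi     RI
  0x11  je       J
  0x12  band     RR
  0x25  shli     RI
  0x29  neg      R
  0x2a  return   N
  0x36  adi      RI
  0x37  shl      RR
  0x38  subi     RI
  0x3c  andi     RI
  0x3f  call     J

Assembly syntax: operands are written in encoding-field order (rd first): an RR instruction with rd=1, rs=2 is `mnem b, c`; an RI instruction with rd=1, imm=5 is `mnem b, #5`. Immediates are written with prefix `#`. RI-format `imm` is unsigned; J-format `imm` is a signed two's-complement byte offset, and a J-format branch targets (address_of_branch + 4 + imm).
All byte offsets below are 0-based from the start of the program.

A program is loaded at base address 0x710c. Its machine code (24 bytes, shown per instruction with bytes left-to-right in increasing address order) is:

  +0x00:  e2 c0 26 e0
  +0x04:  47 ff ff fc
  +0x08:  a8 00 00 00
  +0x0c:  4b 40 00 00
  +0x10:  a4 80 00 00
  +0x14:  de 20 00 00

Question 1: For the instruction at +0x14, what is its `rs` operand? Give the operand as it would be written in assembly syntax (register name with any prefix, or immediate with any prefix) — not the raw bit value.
@+14  big-endian(de 20 00 00) = 0xde200000
  top 6b → 0x37 → shl [RR]
  rd@[25:23]=0x4 ⇒ e
  rs@[22:20]=0x2 ⇒ c

c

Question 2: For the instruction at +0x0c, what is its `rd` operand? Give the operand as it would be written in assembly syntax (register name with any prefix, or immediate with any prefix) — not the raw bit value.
l

[0c] 4b 40 00 00 → 0x4b400000
  op=0x4b400000>>26=0x12 ⇒ band (RR)
  rd: (w>>23)&0x7=0x6 → l
  rs: (w>>20)&0x7=0x4 → e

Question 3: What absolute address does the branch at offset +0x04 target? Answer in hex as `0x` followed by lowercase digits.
[04] 47 ff ff fc → 0x47fffffc
  top 6b → 0x11 → je [J]
  [25:0] imm=67108860 (s26→-4) = #-4
  target = base 0x710c + off 0x04 + 4 + imm -4 = 0x7110

0x7110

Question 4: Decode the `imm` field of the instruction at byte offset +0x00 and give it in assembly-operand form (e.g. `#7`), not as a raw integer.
#4204256

@+00  big-endian(e2 c0 26 e0) = 0xe2c026e0
  opcode bits[31:26]=0x38: subi/RI
  [25:23] rd=5 = h
  [22:0] imm=4204256 = #4204256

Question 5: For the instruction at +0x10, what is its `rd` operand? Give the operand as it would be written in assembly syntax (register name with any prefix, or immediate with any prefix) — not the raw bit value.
b

[10] a4 80 00 00 → 0xa4800000
  opcode bits[31:26]=0x29: neg/R
  [25:23] rd=1 = b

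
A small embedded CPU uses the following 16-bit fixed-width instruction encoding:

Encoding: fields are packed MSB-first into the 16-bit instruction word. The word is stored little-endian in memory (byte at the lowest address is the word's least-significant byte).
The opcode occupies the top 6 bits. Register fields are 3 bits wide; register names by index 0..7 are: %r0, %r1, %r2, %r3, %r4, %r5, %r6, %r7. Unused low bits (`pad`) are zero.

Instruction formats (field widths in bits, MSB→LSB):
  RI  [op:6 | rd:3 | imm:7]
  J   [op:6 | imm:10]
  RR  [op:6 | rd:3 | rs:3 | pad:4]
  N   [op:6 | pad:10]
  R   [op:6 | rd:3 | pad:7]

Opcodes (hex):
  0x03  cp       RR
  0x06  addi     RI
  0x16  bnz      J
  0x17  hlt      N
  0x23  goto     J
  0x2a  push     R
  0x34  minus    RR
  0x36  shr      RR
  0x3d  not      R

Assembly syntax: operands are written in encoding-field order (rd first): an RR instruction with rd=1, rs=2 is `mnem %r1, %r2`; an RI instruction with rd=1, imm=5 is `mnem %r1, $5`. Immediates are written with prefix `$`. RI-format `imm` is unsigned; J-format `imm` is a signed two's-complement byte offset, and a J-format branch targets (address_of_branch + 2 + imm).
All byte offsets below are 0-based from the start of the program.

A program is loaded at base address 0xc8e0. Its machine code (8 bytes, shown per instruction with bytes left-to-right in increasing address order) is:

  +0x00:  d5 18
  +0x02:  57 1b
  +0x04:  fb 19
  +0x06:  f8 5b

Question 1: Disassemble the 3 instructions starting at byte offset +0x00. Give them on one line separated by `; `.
addi %r1, $85; addi %r6, $87; addi %r3, $123

[00] d5 18 → 0x18d5
  op=0x18d5>>10=0x6 ⇒ addi (RI)
  rd@[9:7]=0x1 ⇒ %r1
  imm@[6:0]=0x55 ⇒ $85
[02] 57 1b → 0x1b57
  op=0x1b57>>10=0x6 ⇒ addi (RI)
  rd@[9:7]=0x6 ⇒ %r6
  imm@[6:0]=0x57 ⇒ $87
[04] fb 19 → 0x19fb
  op=0x19fb>>10=0x6 ⇒ addi (RI)
  rd@[9:7]=0x3 ⇒ %r3
  imm@[6:0]=0x7b ⇒ $123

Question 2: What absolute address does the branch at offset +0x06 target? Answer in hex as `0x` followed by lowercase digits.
@+06  little-endian(f8 5b) = 0x5bf8
  top 6b → 0x16 → bnz [J]
  imm@[9:0]=0x3f8 (s10→-8) ⇒ $-8
  target = base 0xc8e0 + off 0x06 + 2 + imm -8 = 0xc8e0

0xc8e0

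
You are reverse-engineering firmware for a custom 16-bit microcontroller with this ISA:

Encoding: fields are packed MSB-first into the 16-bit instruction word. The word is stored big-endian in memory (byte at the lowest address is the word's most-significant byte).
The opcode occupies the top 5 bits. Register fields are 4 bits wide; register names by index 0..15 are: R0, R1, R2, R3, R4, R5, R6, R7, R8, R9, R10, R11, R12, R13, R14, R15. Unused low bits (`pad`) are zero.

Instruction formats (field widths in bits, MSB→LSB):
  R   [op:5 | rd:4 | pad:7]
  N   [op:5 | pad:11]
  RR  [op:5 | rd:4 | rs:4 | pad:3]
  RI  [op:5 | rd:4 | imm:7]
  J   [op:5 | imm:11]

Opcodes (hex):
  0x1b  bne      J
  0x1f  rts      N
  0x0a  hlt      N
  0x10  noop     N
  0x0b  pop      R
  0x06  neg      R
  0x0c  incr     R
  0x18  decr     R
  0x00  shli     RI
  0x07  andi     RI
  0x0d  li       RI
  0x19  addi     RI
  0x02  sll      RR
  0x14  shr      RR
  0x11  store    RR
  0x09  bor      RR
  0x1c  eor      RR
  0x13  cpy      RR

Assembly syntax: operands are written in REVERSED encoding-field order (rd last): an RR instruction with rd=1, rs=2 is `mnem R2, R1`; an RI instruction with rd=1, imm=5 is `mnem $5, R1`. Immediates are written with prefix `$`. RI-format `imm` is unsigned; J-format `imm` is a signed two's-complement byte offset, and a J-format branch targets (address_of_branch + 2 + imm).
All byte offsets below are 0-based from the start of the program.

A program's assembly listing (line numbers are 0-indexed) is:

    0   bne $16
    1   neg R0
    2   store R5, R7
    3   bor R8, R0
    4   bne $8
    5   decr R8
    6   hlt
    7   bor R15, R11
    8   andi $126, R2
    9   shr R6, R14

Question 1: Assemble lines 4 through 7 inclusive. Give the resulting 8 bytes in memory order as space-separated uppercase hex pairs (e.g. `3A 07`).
D8 08 C4 00 50 00 4D F8

4. bne fields op=0x1b:5|imm=8:11 → word d808h → d8 08
5. decr fields op=0x18:5|rd=8:4|pad=0:7 → word c400h → c4 00
6. hlt fields op=0xa:5|pad=0:11 → word 5000h → 50 00
7. bor fields op=0x9:5|rd=11:4|rs=15:4|pad=0:3 → word 4df8h → 4d f8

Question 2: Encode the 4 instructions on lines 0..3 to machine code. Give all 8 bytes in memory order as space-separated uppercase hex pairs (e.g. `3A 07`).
L0: bne op=0x1b:5|imm=16:11 ⇒ 0xd810 ⇒ big d8 10
L1: neg op=0x6:5|rd=0:4|pad=0:7 ⇒ 0x3000 ⇒ big 30 00
L2: store op=0x11:5|rd=7:4|rs=5:4|pad=0:3 ⇒ 0x8ba8 ⇒ big 8b a8
L3: bor op=0x9:5|rd=0:4|rs=8:4|pad=0:3 ⇒ 0x4840 ⇒ big 48 40

D8 10 30 00 8B A8 48 40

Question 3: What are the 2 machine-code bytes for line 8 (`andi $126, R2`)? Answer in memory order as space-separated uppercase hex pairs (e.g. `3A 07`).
L8: andi op=0x7:5|rd=2:4|imm=126:7 ⇒ 0x397e ⇒ big 39 7e

39 7E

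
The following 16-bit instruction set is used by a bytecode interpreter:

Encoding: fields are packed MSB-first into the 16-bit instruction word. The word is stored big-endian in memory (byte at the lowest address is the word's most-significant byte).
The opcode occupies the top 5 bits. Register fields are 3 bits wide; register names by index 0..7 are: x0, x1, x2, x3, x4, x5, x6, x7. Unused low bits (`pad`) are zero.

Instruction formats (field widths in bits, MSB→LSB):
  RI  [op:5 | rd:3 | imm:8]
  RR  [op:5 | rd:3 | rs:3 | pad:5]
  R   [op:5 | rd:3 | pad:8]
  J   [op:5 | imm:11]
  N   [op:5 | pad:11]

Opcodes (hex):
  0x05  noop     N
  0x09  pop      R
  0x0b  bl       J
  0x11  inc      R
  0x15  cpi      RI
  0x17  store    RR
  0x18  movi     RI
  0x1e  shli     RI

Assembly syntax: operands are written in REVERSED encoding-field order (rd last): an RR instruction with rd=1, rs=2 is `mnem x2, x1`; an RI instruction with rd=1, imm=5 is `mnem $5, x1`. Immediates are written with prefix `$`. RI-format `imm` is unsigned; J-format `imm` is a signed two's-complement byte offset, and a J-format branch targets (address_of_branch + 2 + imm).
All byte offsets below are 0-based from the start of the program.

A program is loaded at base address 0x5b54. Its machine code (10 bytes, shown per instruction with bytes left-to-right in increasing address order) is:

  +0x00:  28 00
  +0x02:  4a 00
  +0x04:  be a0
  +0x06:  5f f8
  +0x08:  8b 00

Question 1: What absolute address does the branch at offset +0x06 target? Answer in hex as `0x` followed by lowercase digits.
off 0x06: read 5f f8 as big → 0x5ff8
  opcode bits[15:11]=0xb: bl/J
  [10:0] imm=2040 (s11→-8) = $-8
  target = base 0x5b54 + off 0x06 + 2 + imm -8 = 0x5b54

0x5b54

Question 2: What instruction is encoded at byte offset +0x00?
noop

[00] 28 00 → 0x2800
  op=0x2800>>11=0x5 ⇒ noop (N)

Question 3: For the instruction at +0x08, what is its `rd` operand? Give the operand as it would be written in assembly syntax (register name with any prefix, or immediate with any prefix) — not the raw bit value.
+0x08: 8b 00 ⇒ word 0x8b00 (big)
  op=0x8b00>>11=0x11 ⇒ inc (R)
  rd: (w>>8)&0x7=0x3 → x3

x3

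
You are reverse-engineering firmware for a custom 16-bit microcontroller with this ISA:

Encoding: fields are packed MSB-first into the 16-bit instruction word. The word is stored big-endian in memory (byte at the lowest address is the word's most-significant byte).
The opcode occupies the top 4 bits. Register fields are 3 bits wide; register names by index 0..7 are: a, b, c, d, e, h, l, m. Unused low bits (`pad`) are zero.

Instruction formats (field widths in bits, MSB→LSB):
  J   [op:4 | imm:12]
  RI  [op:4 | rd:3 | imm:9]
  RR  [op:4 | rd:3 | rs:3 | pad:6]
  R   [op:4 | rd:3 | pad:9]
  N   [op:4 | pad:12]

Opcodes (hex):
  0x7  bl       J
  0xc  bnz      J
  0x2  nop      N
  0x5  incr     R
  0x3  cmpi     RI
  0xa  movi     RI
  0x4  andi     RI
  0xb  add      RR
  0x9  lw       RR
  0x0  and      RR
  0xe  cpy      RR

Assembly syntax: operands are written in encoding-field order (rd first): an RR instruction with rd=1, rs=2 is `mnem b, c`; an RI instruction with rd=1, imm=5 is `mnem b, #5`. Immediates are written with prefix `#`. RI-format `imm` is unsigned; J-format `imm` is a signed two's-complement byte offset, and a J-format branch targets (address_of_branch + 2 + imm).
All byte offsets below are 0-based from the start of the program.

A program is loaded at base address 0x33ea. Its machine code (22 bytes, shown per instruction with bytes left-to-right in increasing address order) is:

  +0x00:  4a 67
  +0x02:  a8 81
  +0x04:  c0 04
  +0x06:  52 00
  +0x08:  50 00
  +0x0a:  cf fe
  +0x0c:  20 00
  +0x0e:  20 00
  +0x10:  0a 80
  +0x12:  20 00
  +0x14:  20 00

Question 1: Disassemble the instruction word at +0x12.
nop

off 0x12: read 20 00 as big → 0x2000
  op=0x2000>>12=0x2 ⇒ nop (N)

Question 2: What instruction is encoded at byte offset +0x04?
+0x04: c0 04 ⇒ word 0xc004 (big)
  op=0xc004>>12=0xc ⇒ bnz (J)
  imm@[11:0]=0x4 ⇒ #4

bnz #4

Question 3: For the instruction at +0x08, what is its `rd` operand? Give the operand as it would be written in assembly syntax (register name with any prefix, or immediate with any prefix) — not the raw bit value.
a

+0x08: 50 00 ⇒ word 0x5000 (big)
  top 4b → 0x5 → incr [R]
  rd: (w>>9)&0x7=0x0 → a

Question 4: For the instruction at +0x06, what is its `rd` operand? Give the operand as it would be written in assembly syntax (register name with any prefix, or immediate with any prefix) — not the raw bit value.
+0x06: 52 00 ⇒ word 0x5200 (big)
  top 4b → 0x5 → incr [R]
  rd@[11:9]=0x1 ⇒ b

b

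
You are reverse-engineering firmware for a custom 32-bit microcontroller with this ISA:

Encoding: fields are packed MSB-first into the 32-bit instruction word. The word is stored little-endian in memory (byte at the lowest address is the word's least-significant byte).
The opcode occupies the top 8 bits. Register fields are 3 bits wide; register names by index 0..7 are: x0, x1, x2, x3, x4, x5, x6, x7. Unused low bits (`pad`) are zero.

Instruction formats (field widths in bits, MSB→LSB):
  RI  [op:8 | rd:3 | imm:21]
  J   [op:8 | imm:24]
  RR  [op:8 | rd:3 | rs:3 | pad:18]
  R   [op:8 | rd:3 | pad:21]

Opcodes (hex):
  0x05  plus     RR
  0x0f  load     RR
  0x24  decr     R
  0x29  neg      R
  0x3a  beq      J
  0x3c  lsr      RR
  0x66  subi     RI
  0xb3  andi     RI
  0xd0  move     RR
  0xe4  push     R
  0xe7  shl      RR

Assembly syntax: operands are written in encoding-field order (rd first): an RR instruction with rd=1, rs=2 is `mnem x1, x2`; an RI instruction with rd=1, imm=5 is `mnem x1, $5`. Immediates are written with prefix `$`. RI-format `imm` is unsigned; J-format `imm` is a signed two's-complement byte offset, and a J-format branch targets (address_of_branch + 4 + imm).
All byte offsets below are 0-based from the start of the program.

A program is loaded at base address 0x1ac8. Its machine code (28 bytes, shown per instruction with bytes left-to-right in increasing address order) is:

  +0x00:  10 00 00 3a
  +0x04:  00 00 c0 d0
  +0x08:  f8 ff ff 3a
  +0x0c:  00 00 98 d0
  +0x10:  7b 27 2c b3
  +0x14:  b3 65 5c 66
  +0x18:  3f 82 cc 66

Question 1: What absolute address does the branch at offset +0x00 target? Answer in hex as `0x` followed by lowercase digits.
@+00  little-endian(10 00 00 3a) = 0x3a000010
  top 8b → 0x3a → beq [J]
  [23:0] imm=16 = $16
  target = base 0x1ac8 + off 0x00 + 4 + imm 16 = 0x1adc

0x1adc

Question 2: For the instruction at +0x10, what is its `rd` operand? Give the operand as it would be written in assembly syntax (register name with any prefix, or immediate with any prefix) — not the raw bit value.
x1

@+10  little-endian(7b 27 2c b3) = 0xb32c277b
  op=0xb32c277b>>24=0xb3 ⇒ andi (RI)
  rd@[23:21]=0x1 ⇒ x1
  imm@[20:0]=0xc277b ⇒ $796539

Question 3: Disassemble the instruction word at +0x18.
subi x6, $819775

off 0x18: read 3f 82 cc 66 as little → 0x66cc823f
  opcode bits[31:24]=0x66: subi/RI
  rd@[23:21]=0x6 ⇒ x6
  imm@[20:0]=0xc823f ⇒ $819775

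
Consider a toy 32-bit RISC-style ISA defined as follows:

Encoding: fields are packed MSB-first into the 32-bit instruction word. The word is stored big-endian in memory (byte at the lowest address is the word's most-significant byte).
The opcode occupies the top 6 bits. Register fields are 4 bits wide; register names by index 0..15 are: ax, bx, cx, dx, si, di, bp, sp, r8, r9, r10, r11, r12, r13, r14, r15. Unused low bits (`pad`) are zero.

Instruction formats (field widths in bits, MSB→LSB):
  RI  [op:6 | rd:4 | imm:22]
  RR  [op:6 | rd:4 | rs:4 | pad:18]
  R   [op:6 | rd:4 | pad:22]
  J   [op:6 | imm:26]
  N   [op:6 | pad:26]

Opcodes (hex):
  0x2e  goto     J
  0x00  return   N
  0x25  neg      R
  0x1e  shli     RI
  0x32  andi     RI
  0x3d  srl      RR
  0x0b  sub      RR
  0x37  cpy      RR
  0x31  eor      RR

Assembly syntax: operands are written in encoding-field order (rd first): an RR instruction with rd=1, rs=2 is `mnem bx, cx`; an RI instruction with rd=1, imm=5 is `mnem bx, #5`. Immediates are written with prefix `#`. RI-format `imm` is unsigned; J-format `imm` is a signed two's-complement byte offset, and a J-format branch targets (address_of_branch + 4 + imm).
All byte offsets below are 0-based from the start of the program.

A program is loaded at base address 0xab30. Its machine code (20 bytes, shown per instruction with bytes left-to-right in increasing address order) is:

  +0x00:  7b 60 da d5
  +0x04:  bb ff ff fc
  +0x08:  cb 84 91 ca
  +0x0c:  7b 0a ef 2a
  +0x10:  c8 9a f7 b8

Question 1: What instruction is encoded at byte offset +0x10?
andi cx, #1767352

off 0x10: read c8 9a f7 b8 as big → 0xc89af7b8
  opcode bits[31:26]=0x32: andi/RI
  [25:22] rd=2 = cx
  [21:0] imm=1767352 = #1767352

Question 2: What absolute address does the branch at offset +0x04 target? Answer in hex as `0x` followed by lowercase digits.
+0x04: bb ff ff fc ⇒ word 0xbbfffffc (big)
  opcode bits[31:26]=0x2e: goto/J
  imm@[25:0]=0x3fffffc (s26→-4) ⇒ #-4
  target = base 0xab30 + off 0x04 + 4 + imm -4 = 0xab34

0xab34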